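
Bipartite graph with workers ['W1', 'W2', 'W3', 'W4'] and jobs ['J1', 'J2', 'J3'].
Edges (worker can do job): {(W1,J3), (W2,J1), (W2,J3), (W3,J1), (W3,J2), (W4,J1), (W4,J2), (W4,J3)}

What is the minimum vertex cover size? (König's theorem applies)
Minimum vertex cover size = 3

By König's theorem: in bipartite graphs,
min vertex cover = max matching = 3

Maximum matching has size 3, so minimum vertex cover also has size 3.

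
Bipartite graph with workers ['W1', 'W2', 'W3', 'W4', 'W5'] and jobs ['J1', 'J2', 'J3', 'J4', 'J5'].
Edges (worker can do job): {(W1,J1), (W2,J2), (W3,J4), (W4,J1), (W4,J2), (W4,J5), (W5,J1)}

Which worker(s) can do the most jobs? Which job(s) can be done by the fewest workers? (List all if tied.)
Most versatile: W4 (3 jobs); Least covered: J3 (0 workers)

Worker degrees (jobs they can do): W1:1, W2:1, W3:1, W4:3, W5:1
Job degrees (workers who can do it): J1:3, J2:2, J3:0, J4:1, J5:1

Maximum worker degree is 3, achieved by: W4
Minimum job degree is 0, achieved by: J3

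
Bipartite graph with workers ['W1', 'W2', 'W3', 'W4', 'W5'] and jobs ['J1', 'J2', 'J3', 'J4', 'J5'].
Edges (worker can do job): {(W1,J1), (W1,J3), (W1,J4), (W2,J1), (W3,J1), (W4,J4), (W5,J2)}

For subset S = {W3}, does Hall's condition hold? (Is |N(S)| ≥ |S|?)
Yes: |N(S)| = 1, |S| = 1

Subset S = {W3}
Neighbors N(S) = {J1}

|N(S)| = 1, |S| = 1
Hall's condition: |N(S)| ≥ |S| is satisfied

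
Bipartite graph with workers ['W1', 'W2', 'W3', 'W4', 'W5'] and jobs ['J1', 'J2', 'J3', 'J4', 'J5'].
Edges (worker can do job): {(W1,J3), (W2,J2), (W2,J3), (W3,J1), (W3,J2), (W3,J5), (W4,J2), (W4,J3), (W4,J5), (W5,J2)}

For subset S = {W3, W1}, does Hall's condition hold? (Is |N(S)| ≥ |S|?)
Yes: |N(S)| = 4, |S| = 2

Subset S = {W3, W1}
Neighbors N(S) = {J1, J2, J3, J5}

|N(S)| = 4, |S| = 2
Hall's condition: |N(S)| ≥ |S| is satisfied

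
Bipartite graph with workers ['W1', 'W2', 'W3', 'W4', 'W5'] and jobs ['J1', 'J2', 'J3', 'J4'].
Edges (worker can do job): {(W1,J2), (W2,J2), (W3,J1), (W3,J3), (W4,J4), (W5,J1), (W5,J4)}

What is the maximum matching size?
Maximum matching size = 4

Maximum matching: {(W1,J2), (W3,J3), (W4,J4), (W5,J1)}
Size: 4

This assigns 4 workers to 4 distinct jobs.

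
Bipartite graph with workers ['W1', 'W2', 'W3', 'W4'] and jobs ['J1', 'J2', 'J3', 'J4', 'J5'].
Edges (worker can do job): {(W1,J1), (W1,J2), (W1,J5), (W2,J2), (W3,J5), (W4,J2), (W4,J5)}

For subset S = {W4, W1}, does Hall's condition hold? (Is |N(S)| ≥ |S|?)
Yes: |N(S)| = 3, |S| = 2

Subset S = {W4, W1}
Neighbors N(S) = {J1, J2, J5}

|N(S)| = 3, |S| = 2
Hall's condition: |N(S)| ≥ |S| is satisfied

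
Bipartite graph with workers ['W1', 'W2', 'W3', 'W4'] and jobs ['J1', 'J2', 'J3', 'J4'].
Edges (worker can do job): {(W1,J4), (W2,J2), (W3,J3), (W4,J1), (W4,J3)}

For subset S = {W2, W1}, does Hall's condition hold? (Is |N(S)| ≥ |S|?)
Yes: |N(S)| = 2, |S| = 2

Subset S = {W2, W1}
Neighbors N(S) = {J2, J4}

|N(S)| = 2, |S| = 2
Hall's condition: |N(S)| ≥ |S| is satisfied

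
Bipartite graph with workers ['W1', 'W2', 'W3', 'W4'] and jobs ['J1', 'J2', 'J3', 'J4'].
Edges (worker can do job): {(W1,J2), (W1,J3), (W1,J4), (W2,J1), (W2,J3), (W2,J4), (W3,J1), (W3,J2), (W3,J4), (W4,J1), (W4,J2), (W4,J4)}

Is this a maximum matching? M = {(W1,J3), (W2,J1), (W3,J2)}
No, size 3 is not maximum

Proposed matching has size 3.
Maximum matching size for this graph: 4.

This is NOT maximum - can be improved to size 4.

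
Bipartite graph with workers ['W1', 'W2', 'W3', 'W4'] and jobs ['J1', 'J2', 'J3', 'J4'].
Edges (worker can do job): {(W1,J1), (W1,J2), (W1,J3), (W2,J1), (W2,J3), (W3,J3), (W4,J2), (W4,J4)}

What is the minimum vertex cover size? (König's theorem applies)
Minimum vertex cover size = 4

By König's theorem: in bipartite graphs,
min vertex cover = max matching = 4

Maximum matching has size 4, so minimum vertex cover also has size 4.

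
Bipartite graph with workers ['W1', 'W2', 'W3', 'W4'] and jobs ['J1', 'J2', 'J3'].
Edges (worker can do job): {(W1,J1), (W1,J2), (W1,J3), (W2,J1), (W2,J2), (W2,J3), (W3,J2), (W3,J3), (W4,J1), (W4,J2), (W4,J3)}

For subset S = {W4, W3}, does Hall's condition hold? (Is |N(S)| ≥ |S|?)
Yes: |N(S)| = 3, |S| = 2

Subset S = {W4, W3}
Neighbors N(S) = {J1, J2, J3}

|N(S)| = 3, |S| = 2
Hall's condition: |N(S)| ≥ |S| is satisfied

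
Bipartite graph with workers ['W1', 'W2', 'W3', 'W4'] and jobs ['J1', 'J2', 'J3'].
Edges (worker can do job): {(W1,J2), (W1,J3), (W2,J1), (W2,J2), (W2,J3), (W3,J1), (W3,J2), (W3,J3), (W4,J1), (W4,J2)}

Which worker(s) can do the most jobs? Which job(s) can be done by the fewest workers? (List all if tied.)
Most versatile: W2, W3 (3 jobs); Least covered: J1, J3 (3 workers)

Worker degrees (jobs they can do): W1:2, W2:3, W3:3, W4:2
Job degrees (workers who can do it): J1:3, J2:4, J3:3

Maximum worker degree is 3, achieved by: W2, W3
Minimum job degree is 3, achieved by: J1, J3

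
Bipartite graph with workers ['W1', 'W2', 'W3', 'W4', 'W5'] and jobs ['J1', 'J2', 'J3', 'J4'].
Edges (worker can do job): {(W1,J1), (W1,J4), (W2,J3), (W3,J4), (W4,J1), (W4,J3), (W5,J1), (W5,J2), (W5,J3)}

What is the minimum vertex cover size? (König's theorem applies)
Minimum vertex cover size = 4

By König's theorem: in bipartite graphs,
min vertex cover = max matching = 4

Maximum matching has size 4, so minimum vertex cover also has size 4.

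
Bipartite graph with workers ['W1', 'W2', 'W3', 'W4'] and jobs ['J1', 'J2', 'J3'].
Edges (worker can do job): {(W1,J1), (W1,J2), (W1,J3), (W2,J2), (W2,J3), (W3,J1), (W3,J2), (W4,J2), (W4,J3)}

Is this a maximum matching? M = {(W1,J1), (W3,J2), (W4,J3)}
Yes, size 3 is maximum

Proposed matching has size 3.
Maximum matching size for this graph: 3.

This is a maximum matching.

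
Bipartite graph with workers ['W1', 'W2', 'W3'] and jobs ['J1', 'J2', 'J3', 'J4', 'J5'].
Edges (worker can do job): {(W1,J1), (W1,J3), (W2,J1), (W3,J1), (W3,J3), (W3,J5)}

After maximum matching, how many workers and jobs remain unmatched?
Unmatched: 0 workers, 2 jobs

Maximum matching size: 3
Workers: 3 total, 3 matched, 0 unmatched
Jobs: 5 total, 3 matched, 2 unmatched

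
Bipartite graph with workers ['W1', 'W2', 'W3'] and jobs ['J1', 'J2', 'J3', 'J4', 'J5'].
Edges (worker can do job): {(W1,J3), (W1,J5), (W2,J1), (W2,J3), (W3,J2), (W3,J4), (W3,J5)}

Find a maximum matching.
Matching: {(W1,J3), (W2,J1), (W3,J5)}

Maximum matching (size 3):
  W1 → J3
  W2 → J1
  W3 → J5

Each worker is assigned to at most one job, and each job to at most one worker.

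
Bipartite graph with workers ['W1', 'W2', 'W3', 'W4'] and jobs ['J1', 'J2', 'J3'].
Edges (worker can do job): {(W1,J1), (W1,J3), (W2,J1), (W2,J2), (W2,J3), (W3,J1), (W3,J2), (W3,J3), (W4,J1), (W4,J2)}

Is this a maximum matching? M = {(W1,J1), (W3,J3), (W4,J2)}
Yes, size 3 is maximum

Proposed matching has size 3.
Maximum matching size for this graph: 3.

This is a maximum matching.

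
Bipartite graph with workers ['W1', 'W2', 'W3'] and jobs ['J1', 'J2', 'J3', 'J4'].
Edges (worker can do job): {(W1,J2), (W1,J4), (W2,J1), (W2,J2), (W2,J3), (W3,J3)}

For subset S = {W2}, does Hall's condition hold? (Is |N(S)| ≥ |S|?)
Yes: |N(S)| = 3, |S| = 1

Subset S = {W2}
Neighbors N(S) = {J1, J2, J3}

|N(S)| = 3, |S| = 1
Hall's condition: |N(S)| ≥ |S| is satisfied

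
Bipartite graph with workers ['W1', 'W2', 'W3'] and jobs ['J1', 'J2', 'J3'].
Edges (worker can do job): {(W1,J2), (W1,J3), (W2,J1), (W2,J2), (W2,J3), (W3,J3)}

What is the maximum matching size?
Maximum matching size = 3

Maximum matching: {(W1,J2), (W2,J1), (W3,J3)}
Size: 3

This assigns 3 workers to 3 distinct jobs.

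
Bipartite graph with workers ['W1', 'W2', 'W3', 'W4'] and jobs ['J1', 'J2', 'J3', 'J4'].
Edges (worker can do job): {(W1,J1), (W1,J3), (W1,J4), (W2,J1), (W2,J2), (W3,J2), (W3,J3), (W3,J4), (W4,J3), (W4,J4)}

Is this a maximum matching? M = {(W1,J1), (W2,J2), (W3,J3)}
No, size 3 is not maximum

Proposed matching has size 3.
Maximum matching size for this graph: 4.

This is NOT maximum - can be improved to size 4.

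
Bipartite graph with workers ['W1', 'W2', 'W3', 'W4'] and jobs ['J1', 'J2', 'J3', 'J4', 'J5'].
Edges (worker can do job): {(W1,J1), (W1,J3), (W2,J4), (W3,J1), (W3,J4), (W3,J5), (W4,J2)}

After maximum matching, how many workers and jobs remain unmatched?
Unmatched: 0 workers, 1 jobs

Maximum matching size: 4
Workers: 4 total, 4 matched, 0 unmatched
Jobs: 5 total, 4 matched, 1 unmatched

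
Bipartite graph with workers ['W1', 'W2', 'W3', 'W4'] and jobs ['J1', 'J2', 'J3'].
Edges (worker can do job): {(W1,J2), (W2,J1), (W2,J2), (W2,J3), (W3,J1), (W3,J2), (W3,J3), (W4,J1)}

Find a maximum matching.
Matching: {(W2,J3), (W3,J2), (W4,J1)}

Maximum matching (size 3):
  W2 → J3
  W3 → J2
  W4 → J1

Each worker is assigned to at most one job, and each job to at most one worker.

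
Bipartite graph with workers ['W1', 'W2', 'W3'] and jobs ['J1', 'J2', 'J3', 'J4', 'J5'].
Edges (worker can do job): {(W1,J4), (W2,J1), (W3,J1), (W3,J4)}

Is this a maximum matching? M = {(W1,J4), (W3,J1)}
Yes, size 2 is maximum

Proposed matching has size 2.
Maximum matching size for this graph: 2.

This is a maximum matching.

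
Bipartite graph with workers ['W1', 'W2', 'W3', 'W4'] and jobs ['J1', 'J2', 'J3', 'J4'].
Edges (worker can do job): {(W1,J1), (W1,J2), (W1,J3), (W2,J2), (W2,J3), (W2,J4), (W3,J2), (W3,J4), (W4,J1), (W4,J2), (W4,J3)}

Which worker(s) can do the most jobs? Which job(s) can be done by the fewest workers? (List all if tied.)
Most versatile: W1, W2, W4 (3 jobs); Least covered: J1, J4 (2 workers)

Worker degrees (jobs they can do): W1:3, W2:3, W3:2, W4:3
Job degrees (workers who can do it): J1:2, J2:4, J3:3, J4:2

Maximum worker degree is 3, achieved by: W1, W2, W4
Minimum job degree is 2, achieved by: J1, J4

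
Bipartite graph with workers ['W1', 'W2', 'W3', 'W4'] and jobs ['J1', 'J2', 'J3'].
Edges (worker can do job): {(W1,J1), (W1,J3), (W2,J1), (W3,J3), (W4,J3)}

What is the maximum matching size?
Maximum matching size = 2

Maximum matching: {(W1,J1), (W4,J3)}
Size: 2

This assigns 2 workers to 2 distinct jobs.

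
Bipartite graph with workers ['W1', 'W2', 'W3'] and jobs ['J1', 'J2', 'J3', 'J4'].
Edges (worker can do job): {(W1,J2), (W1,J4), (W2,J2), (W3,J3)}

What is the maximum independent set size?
Maximum independent set = 4

By König's theorem:
- Min vertex cover = Max matching = 3
- Max independent set = Total vertices - Min vertex cover
- Max independent set = 7 - 3 = 4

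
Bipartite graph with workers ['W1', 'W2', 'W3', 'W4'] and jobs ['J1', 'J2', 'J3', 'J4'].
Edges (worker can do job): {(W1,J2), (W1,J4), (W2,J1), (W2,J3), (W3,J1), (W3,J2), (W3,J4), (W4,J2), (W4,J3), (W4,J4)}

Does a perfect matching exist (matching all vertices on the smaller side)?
Yes, perfect matching exists (size 4)

Perfect matching: {(W1,J2), (W2,J1), (W3,J4), (W4,J3)}
All 4 vertices on the smaller side are matched.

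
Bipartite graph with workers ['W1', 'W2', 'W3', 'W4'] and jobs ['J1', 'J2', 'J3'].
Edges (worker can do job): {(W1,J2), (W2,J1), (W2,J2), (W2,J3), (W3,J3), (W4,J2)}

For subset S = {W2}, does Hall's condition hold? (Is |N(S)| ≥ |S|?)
Yes: |N(S)| = 3, |S| = 1

Subset S = {W2}
Neighbors N(S) = {J1, J2, J3}

|N(S)| = 3, |S| = 1
Hall's condition: |N(S)| ≥ |S| is satisfied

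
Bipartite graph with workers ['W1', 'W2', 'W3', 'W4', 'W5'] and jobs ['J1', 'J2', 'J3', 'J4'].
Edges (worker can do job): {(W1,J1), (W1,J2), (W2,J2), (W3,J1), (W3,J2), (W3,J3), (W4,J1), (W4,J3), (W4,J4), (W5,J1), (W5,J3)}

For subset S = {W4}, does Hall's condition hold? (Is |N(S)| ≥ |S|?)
Yes: |N(S)| = 3, |S| = 1

Subset S = {W4}
Neighbors N(S) = {J1, J3, J4}

|N(S)| = 3, |S| = 1
Hall's condition: |N(S)| ≥ |S| is satisfied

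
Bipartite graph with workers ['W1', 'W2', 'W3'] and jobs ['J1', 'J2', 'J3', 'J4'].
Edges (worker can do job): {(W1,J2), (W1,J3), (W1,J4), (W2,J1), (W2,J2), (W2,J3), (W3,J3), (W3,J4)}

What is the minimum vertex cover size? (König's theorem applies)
Minimum vertex cover size = 3

By König's theorem: in bipartite graphs,
min vertex cover = max matching = 3

Maximum matching has size 3, so minimum vertex cover also has size 3.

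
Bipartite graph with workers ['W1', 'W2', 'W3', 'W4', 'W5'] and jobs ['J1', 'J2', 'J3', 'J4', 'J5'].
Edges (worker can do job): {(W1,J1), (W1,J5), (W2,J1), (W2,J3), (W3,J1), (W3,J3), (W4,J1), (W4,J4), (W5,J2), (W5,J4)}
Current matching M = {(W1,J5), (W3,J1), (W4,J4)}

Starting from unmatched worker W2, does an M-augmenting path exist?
Yes: W2 → J3

An M-augmenting path alternates non-matching / matching edges, starting and ending at unmatched vertices.
Path: W2 → J3
(J3 is unmatched in M, so the path is augmenting.)
Flipping edges along this path would increase |M| from 3 to 4.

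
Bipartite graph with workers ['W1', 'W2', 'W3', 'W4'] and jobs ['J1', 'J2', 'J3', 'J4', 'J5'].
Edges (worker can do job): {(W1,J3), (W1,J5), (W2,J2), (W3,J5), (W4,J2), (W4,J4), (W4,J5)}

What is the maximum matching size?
Maximum matching size = 4

Maximum matching: {(W1,J3), (W2,J2), (W3,J5), (W4,J4)}
Size: 4

This assigns 4 workers to 4 distinct jobs.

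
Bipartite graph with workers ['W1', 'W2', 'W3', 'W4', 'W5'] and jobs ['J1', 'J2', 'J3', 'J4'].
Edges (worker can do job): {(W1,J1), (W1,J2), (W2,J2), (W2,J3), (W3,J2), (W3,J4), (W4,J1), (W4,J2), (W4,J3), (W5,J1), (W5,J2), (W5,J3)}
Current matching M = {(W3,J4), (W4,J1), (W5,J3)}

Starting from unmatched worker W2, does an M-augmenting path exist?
Yes: W2 → J3 → W5 → J1 → W4 → J2

An M-augmenting path alternates non-matching / matching edges, starting and ending at unmatched vertices.
Path: W2 → J3 → W5 → J1 → W4 → J2
(J2 is unmatched in M, so the path is augmenting.)
Flipping edges along this path would increase |M| from 3 to 4.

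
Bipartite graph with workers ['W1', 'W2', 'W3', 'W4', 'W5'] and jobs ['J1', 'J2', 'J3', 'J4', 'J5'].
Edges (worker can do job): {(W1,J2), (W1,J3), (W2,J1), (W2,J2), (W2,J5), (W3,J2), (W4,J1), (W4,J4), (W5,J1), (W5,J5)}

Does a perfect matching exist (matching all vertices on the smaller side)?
Yes, perfect matching exists (size 5)

Perfect matching: {(W1,J3), (W2,J1), (W3,J2), (W4,J4), (W5,J5)}
All 5 vertices on the smaller side are matched.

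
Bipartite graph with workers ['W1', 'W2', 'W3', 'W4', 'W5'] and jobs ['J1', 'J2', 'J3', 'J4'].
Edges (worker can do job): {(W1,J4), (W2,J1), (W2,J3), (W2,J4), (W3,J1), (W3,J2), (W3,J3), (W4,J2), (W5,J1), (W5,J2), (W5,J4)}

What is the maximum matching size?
Maximum matching size = 4

Maximum matching: {(W1,J4), (W2,J3), (W3,J2), (W5,J1)}
Size: 4

This assigns 4 workers to 4 distinct jobs.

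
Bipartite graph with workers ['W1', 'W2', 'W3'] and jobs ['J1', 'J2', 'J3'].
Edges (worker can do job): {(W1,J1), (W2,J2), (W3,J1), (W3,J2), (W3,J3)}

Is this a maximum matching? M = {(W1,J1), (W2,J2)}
No, size 2 is not maximum

Proposed matching has size 2.
Maximum matching size for this graph: 3.

This is NOT maximum - can be improved to size 3.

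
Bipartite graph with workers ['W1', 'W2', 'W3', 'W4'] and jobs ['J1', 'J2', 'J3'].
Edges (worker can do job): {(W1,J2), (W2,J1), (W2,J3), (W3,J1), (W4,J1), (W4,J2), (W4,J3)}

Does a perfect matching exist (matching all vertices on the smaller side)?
Yes, perfect matching exists (size 3)

Perfect matching: {(W1,J2), (W2,J3), (W4,J1)}
All 3 vertices on the smaller side are matched.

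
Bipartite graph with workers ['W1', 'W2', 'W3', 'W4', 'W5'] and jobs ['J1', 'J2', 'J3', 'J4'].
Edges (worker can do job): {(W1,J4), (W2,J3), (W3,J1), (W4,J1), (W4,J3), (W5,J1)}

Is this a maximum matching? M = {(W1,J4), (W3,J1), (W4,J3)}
Yes, size 3 is maximum

Proposed matching has size 3.
Maximum matching size for this graph: 3.

This is a maximum matching.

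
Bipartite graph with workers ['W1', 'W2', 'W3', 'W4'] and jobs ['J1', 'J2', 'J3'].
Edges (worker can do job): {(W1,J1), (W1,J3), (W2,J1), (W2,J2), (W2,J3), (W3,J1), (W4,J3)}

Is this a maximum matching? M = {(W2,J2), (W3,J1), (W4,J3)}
Yes, size 3 is maximum

Proposed matching has size 3.
Maximum matching size for this graph: 3.

This is a maximum matching.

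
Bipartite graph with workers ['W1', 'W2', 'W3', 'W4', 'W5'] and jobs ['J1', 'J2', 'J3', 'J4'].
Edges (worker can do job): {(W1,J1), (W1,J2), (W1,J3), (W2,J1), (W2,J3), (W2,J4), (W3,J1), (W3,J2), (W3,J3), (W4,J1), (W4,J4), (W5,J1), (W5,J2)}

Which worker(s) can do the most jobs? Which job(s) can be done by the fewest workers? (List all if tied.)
Most versatile: W1, W2, W3 (3 jobs); Least covered: J4 (2 workers)

Worker degrees (jobs they can do): W1:3, W2:3, W3:3, W4:2, W5:2
Job degrees (workers who can do it): J1:5, J2:3, J3:3, J4:2

Maximum worker degree is 3, achieved by: W1, W2, W3
Minimum job degree is 2, achieved by: J4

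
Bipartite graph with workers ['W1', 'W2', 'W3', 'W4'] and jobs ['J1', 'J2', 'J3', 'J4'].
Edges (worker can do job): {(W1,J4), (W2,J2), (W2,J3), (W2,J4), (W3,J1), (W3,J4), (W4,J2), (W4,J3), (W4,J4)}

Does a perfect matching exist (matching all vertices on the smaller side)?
Yes, perfect matching exists (size 4)

Perfect matching: {(W1,J4), (W2,J2), (W3,J1), (W4,J3)}
All 4 vertices on the smaller side are matched.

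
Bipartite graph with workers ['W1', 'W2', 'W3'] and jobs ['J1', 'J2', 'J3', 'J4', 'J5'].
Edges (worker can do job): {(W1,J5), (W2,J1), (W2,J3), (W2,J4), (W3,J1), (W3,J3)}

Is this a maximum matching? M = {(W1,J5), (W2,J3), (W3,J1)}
Yes, size 3 is maximum

Proposed matching has size 3.
Maximum matching size for this graph: 3.

This is a maximum matching.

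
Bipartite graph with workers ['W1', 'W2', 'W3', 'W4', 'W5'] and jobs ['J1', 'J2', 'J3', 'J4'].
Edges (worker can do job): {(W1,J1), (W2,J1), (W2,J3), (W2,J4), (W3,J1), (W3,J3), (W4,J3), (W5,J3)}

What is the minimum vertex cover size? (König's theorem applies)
Minimum vertex cover size = 3

By König's theorem: in bipartite graphs,
min vertex cover = max matching = 3

Maximum matching has size 3, so minimum vertex cover also has size 3.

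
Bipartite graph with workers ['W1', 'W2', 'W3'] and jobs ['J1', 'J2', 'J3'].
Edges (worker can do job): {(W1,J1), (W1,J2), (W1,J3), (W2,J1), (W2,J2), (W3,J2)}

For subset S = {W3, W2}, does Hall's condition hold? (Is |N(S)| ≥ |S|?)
Yes: |N(S)| = 2, |S| = 2

Subset S = {W3, W2}
Neighbors N(S) = {J1, J2}

|N(S)| = 2, |S| = 2
Hall's condition: |N(S)| ≥ |S| is satisfied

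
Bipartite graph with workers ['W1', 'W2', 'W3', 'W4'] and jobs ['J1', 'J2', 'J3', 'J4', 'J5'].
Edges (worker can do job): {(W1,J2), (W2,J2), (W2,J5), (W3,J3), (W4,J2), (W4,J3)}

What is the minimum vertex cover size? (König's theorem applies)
Minimum vertex cover size = 3

By König's theorem: in bipartite graphs,
min vertex cover = max matching = 3

Maximum matching has size 3, so minimum vertex cover also has size 3.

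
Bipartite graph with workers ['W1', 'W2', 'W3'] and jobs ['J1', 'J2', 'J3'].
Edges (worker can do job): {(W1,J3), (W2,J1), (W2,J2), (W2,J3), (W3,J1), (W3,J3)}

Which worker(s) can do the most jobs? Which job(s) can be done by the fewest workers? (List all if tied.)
Most versatile: W2 (3 jobs); Least covered: J2 (1 workers)

Worker degrees (jobs they can do): W1:1, W2:3, W3:2
Job degrees (workers who can do it): J1:2, J2:1, J3:3

Maximum worker degree is 3, achieved by: W2
Minimum job degree is 1, achieved by: J2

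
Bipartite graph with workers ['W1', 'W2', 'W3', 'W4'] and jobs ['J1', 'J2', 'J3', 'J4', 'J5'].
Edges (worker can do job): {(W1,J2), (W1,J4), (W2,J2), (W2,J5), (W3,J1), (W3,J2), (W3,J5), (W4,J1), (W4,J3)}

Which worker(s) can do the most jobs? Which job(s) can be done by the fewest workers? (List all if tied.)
Most versatile: W3 (3 jobs); Least covered: J3, J4 (1 workers)

Worker degrees (jobs they can do): W1:2, W2:2, W3:3, W4:2
Job degrees (workers who can do it): J1:2, J2:3, J3:1, J4:1, J5:2

Maximum worker degree is 3, achieved by: W3
Minimum job degree is 1, achieved by: J3, J4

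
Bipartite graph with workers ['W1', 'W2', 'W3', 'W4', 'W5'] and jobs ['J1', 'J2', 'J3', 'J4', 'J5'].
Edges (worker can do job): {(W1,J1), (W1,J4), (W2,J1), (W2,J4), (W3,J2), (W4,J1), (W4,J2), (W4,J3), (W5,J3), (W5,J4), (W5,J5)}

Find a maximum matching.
Matching: {(W1,J4), (W2,J1), (W3,J2), (W4,J3), (W5,J5)}

Maximum matching (size 5):
  W1 → J4
  W2 → J1
  W3 → J2
  W4 → J3
  W5 → J5

Each worker is assigned to at most one job, and each job to at most one worker.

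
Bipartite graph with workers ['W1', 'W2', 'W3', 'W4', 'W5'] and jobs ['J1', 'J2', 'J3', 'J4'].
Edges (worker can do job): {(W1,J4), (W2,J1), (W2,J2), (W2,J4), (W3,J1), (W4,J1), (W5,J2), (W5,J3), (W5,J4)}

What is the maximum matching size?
Maximum matching size = 4

Maximum matching: {(W1,J4), (W2,J2), (W3,J1), (W5,J3)}
Size: 4

This assigns 4 workers to 4 distinct jobs.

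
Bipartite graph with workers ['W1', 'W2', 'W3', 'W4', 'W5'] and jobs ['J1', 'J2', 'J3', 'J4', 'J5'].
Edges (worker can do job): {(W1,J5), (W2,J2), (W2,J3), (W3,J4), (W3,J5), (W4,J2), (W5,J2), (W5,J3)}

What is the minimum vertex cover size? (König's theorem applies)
Minimum vertex cover size = 4

By König's theorem: in bipartite graphs,
min vertex cover = max matching = 4

Maximum matching has size 4, so minimum vertex cover also has size 4.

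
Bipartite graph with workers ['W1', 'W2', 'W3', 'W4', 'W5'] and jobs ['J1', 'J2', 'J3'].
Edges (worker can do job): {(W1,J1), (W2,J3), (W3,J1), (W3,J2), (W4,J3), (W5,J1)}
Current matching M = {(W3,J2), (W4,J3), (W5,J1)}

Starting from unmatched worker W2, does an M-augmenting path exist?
No augmenting path from W2

Alternating search from W2 reaches jobs: {J3}.
Every reachable job is already matched in M, and following those matched edges back to workers exposes no further unvisited jobs.
No M-augmenting path from W2 exists.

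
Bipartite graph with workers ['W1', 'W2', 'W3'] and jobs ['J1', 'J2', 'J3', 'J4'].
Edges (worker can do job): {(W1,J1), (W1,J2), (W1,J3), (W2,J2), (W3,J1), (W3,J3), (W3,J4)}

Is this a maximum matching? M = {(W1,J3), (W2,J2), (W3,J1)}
Yes, size 3 is maximum

Proposed matching has size 3.
Maximum matching size for this graph: 3.

This is a maximum matching.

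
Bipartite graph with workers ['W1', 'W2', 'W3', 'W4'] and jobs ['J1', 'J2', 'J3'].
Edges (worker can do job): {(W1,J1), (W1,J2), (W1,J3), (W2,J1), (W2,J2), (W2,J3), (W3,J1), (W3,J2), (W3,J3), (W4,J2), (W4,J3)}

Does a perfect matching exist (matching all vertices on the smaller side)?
Yes, perfect matching exists (size 3)

Perfect matching: {(W1,J2), (W3,J1), (W4,J3)}
All 3 vertices on the smaller side are matched.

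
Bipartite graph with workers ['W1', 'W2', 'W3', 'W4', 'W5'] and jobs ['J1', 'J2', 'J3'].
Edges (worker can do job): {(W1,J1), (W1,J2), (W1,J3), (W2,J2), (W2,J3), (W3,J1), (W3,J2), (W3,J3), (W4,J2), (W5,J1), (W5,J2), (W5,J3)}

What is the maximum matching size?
Maximum matching size = 3

Maximum matching: {(W1,J1), (W3,J3), (W5,J2)}
Size: 3

This assigns 3 workers to 3 distinct jobs.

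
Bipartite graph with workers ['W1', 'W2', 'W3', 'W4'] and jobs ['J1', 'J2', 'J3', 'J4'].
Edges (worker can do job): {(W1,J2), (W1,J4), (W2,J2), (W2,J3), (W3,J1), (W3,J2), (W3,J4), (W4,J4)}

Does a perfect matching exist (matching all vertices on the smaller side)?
Yes, perfect matching exists (size 4)

Perfect matching: {(W1,J2), (W2,J3), (W3,J1), (W4,J4)}
All 4 vertices on the smaller side are matched.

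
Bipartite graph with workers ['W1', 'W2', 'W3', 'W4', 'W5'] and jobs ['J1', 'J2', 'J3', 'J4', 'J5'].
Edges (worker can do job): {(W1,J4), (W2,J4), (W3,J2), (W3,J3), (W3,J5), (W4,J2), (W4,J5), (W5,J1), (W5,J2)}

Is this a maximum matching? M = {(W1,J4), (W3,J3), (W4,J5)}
No, size 3 is not maximum

Proposed matching has size 3.
Maximum matching size for this graph: 4.

This is NOT maximum - can be improved to size 4.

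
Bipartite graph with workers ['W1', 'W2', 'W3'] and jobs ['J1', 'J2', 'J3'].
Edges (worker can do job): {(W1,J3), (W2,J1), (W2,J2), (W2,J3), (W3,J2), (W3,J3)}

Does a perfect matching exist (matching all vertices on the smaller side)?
Yes, perfect matching exists (size 3)

Perfect matching: {(W1,J3), (W2,J1), (W3,J2)}
All 3 vertices on the smaller side are matched.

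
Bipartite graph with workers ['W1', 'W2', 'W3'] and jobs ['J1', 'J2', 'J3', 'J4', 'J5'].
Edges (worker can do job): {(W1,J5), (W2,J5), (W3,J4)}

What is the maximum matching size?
Maximum matching size = 2

Maximum matching: {(W1,J5), (W3,J4)}
Size: 2

This assigns 2 workers to 2 distinct jobs.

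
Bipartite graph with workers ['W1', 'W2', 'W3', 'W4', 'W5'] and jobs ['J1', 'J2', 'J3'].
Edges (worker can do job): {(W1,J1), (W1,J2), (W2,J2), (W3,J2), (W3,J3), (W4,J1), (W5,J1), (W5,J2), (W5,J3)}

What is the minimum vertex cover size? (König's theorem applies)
Minimum vertex cover size = 3

By König's theorem: in bipartite graphs,
min vertex cover = max matching = 3

Maximum matching has size 3, so minimum vertex cover also has size 3.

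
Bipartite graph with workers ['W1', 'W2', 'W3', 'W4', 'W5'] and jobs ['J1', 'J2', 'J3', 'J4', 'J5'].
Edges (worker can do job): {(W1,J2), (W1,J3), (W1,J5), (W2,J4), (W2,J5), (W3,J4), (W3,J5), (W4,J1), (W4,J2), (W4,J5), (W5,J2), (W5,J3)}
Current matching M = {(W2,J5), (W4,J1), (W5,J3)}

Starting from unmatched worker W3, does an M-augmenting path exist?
Yes: W3 → J4

An M-augmenting path alternates non-matching / matching edges, starting and ending at unmatched vertices.
Path: W3 → J4
(J4 is unmatched in M, so the path is augmenting.)
Flipping edges along this path would increase |M| from 3 to 4.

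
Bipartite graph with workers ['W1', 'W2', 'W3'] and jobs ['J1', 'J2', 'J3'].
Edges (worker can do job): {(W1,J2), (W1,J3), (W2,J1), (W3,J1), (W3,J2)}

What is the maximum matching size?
Maximum matching size = 3

Maximum matching: {(W1,J3), (W2,J1), (W3,J2)}
Size: 3

This assigns 3 workers to 3 distinct jobs.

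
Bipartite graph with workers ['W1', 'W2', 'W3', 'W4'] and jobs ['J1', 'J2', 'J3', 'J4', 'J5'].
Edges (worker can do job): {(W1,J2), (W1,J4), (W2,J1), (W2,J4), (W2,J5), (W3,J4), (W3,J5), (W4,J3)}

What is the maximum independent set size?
Maximum independent set = 5

By König's theorem:
- Min vertex cover = Max matching = 4
- Max independent set = Total vertices - Min vertex cover
- Max independent set = 9 - 4 = 5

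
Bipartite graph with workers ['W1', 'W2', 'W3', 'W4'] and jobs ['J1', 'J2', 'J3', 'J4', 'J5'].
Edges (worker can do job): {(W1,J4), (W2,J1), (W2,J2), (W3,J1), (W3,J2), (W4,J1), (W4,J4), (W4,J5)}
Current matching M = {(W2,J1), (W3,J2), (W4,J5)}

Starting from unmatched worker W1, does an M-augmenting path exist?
Yes: W1 → J4

An M-augmenting path alternates non-matching / matching edges, starting and ending at unmatched vertices.
Path: W1 → J4
(J4 is unmatched in M, so the path is augmenting.)
Flipping edges along this path would increase |M| from 3 to 4.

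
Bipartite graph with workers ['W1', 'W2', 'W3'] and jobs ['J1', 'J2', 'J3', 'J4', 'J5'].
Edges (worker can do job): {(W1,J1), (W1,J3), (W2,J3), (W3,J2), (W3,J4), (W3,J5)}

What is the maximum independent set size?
Maximum independent set = 5

By König's theorem:
- Min vertex cover = Max matching = 3
- Max independent set = Total vertices - Min vertex cover
- Max independent set = 8 - 3 = 5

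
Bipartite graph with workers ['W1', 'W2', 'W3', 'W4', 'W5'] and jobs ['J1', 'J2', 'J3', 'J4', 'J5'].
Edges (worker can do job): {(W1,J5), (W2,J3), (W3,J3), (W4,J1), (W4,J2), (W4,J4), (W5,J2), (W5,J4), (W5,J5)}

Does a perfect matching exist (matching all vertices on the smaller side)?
No, maximum matching has size 4 < 5

Maximum matching has size 4, need 5 for perfect matching.
Unmatched workers: ['W2']
Unmatched jobs: ['J4']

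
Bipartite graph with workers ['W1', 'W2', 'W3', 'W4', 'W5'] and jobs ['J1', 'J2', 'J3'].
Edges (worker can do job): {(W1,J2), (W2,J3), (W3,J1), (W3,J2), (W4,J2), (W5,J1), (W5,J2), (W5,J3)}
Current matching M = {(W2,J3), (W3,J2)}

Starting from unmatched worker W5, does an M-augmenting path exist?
Yes: W5 → J1

An M-augmenting path alternates non-matching / matching edges, starting and ending at unmatched vertices.
Path: W5 → J1
(J1 is unmatched in M, so the path is augmenting.)
Flipping edges along this path would increase |M| from 2 to 3.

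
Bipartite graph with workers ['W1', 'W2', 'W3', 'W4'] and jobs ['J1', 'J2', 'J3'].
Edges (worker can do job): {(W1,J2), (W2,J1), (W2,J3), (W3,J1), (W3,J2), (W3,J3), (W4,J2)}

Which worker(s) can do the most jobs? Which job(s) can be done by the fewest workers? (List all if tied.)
Most versatile: W3 (3 jobs); Least covered: J1, J3 (2 workers)

Worker degrees (jobs they can do): W1:1, W2:2, W3:3, W4:1
Job degrees (workers who can do it): J1:2, J2:3, J3:2

Maximum worker degree is 3, achieved by: W3
Minimum job degree is 2, achieved by: J1, J3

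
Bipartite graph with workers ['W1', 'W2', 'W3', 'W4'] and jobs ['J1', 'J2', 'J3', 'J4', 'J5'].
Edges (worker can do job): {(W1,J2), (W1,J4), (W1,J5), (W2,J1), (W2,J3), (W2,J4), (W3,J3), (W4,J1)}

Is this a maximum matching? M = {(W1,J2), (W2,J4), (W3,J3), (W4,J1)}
Yes, size 4 is maximum

Proposed matching has size 4.
Maximum matching size for this graph: 4.

This is a maximum matching.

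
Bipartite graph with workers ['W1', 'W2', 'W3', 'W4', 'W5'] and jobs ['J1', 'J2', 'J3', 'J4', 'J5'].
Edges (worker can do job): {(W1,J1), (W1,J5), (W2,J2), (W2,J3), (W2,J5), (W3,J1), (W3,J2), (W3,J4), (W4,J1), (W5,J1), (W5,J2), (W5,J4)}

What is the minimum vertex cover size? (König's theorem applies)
Minimum vertex cover size = 5

By König's theorem: in bipartite graphs,
min vertex cover = max matching = 5

Maximum matching has size 5, so minimum vertex cover also has size 5.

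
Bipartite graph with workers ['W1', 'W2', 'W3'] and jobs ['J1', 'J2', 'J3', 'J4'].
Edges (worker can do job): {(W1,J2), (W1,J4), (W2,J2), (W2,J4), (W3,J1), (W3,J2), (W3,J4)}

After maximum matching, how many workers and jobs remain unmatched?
Unmatched: 0 workers, 1 jobs

Maximum matching size: 3
Workers: 3 total, 3 matched, 0 unmatched
Jobs: 4 total, 3 matched, 1 unmatched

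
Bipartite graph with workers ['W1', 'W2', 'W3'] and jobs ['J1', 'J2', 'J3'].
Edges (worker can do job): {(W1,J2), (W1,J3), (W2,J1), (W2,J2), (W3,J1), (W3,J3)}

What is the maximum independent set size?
Maximum independent set = 3

By König's theorem:
- Min vertex cover = Max matching = 3
- Max independent set = Total vertices - Min vertex cover
- Max independent set = 6 - 3 = 3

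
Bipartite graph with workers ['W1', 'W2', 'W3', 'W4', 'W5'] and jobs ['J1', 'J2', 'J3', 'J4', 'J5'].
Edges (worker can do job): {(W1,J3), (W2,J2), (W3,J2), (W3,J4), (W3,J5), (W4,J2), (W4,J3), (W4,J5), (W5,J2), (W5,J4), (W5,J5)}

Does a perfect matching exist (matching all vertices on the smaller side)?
No, maximum matching has size 4 < 5

Maximum matching has size 4, need 5 for perfect matching.
Unmatched workers: ['W2']
Unmatched jobs: ['J1']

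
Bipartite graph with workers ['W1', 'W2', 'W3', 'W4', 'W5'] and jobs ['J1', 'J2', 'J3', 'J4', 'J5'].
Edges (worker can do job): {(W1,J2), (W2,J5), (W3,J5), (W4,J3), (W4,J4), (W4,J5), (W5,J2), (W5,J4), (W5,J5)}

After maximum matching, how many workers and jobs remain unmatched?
Unmatched: 1 workers, 1 jobs

Maximum matching size: 4
Workers: 5 total, 4 matched, 1 unmatched
Jobs: 5 total, 4 matched, 1 unmatched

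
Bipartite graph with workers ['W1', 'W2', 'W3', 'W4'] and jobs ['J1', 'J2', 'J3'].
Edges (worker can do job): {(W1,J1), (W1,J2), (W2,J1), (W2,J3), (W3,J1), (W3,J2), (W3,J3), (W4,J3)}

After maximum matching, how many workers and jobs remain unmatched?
Unmatched: 1 workers, 0 jobs

Maximum matching size: 3
Workers: 4 total, 3 matched, 1 unmatched
Jobs: 3 total, 3 matched, 0 unmatched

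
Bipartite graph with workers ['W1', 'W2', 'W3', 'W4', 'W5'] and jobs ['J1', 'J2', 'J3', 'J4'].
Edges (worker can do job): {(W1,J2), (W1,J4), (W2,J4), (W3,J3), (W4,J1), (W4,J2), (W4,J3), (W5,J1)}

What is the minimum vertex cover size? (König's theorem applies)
Minimum vertex cover size = 4

By König's theorem: in bipartite graphs,
min vertex cover = max matching = 4

Maximum matching has size 4, so minimum vertex cover also has size 4.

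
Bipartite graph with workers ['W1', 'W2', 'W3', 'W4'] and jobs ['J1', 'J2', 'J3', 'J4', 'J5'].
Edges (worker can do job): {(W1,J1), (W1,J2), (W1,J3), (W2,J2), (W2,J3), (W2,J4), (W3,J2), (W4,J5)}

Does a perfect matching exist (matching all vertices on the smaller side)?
Yes, perfect matching exists (size 4)

Perfect matching: {(W1,J3), (W2,J4), (W3,J2), (W4,J5)}
All 4 vertices on the smaller side are matched.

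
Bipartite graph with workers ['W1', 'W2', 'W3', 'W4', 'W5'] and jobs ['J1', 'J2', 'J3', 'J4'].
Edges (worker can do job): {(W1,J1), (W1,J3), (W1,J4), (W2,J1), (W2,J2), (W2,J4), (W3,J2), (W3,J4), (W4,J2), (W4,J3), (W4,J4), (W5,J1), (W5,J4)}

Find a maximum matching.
Matching: {(W1,J3), (W3,J2), (W4,J4), (W5,J1)}

Maximum matching (size 4):
  W1 → J3
  W3 → J2
  W4 → J4
  W5 → J1

Each worker is assigned to at most one job, and each job to at most one worker.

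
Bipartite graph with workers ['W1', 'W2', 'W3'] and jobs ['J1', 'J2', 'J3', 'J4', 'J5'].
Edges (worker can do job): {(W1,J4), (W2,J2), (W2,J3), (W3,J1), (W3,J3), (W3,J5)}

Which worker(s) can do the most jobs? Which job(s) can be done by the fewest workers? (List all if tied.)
Most versatile: W3 (3 jobs); Least covered: J1, J2, J4, J5 (1 workers)

Worker degrees (jobs they can do): W1:1, W2:2, W3:3
Job degrees (workers who can do it): J1:1, J2:1, J3:2, J4:1, J5:1

Maximum worker degree is 3, achieved by: W3
Minimum job degree is 1, achieved by: J1, J2, J4, J5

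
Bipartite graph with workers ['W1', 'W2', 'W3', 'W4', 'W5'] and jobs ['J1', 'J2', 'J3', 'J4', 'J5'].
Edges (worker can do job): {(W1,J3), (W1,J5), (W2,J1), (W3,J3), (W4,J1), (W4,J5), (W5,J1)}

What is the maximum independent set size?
Maximum independent set = 7

By König's theorem:
- Min vertex cover = Max matching = 3
- Max independent set = Total vertices - Min vertex cover
- Max independent set = 10 - 3 = 7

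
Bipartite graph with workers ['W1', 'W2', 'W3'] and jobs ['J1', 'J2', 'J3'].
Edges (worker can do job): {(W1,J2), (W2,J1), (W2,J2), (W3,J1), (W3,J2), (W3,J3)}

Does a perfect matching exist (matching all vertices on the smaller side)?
Yes, perfect matching exists (size 3)

Perfect matching: {(W1,J2), (W2,J1), (W3,J3)}
All 3 vertices on the smaller side are matched.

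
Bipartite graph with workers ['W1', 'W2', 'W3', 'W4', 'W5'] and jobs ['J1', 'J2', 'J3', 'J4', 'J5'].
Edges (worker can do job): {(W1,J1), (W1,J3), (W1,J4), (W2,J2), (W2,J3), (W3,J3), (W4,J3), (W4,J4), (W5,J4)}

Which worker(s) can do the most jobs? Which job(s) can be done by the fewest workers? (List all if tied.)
Most versatile: W1 (3 jobs); Least covered: J5 (0 workers)

Worker degrees (jobs they can do): W1:3, W2:2, W3:1, W4:2, W5:1
Job degrees (workers who can do it): J1:1, J2:1, J3:4, J4:3, J5:0

Maximum worker degree is 3, achieved by: W1
Minimum job degree is 0, achieved by: J5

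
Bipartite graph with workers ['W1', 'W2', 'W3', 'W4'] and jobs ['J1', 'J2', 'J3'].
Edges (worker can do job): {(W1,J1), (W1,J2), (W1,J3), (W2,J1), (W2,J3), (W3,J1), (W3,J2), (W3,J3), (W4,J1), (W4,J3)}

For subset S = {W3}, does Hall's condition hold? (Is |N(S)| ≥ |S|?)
Yes: |N(S)| = 3, |S| = 1

Subset S = {W3}
Neighbors N(S) = {J1, J2, J3}

|N(S)| = 3, |S| = 1
Hall's condition: |N(S)| ≥ |S| is satisfied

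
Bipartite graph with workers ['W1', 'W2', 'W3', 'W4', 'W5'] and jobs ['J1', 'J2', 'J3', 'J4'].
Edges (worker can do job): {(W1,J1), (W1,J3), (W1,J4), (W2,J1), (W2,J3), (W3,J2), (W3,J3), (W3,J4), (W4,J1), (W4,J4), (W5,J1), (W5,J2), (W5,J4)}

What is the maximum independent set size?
Maximum independent set = 5

By König's theorem:
- Min vertex cover = Max matching = 4
- Max independent set = Total vertices - Min vertex cover
- Max independent set = 9 - 4 = 5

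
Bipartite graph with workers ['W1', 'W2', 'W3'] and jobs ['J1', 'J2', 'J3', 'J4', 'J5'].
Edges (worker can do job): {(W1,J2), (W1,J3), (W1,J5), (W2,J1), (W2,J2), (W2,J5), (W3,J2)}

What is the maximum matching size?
Maximum matching size = 3

Maximum matching: {(W1,J5), (W2,J1), (W3,J2)}
Size: 3

This assigns 3 workers to 3 distinct jobs.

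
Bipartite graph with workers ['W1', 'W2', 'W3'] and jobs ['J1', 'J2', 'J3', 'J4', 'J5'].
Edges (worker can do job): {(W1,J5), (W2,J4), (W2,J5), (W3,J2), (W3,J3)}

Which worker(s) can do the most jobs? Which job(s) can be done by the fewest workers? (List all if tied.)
Most versatile: W2, W3 (2 jobs); Least covered: J1 (0 workers)

Worker degrees (jobs they can do): W1:1, W2:2, W3:2
Job degrees (workers who can do it): J1:0, J2:1, J3:1, J4:1, J5:2

Maximum worker degree is 2, achieved by: W2, W3
Minimum job degree is 0, achieved by: J1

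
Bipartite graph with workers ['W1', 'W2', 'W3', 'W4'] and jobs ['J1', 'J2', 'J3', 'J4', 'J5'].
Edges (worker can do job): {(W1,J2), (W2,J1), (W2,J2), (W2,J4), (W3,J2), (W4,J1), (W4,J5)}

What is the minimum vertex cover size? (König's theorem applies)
Minimum vertex cover size = 3

By König's theorem: in bipartite graphs,
min vertex cover = max matching = 3

Maximum matching has size 3, so minimum vertex cover also has size 3.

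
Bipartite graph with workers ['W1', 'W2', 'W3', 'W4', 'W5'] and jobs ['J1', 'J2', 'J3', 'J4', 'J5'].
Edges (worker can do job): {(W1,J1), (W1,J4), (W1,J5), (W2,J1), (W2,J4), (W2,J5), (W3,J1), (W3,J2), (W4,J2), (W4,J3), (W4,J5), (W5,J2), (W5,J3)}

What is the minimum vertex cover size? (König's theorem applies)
Minimum vertex cover size = 5

By König's theorem: in bipartite graphs,
min vertex cover = max matching = 5

Maximum matching has size 5, so minimum vertex cover also has size 5.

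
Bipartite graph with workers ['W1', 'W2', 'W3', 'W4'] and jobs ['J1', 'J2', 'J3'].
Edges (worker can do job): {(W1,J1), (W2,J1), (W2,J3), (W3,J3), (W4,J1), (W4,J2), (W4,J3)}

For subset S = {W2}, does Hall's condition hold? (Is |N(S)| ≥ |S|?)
Yes: |N(S)| = 2, |S| = 1

Subset S = {W2}
Neighbors N(S) = {J1, J3}

|N(S)| = 2, |S| = 1
Hall's condition: |N(S)| ≥ |S| is satisfied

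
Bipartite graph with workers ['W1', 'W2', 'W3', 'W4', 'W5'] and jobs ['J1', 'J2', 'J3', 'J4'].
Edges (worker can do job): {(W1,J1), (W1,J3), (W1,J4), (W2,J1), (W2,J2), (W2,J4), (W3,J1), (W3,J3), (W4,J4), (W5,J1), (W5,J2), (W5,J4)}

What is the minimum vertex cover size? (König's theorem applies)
Minimum vertex cover size = 4

By König's theorem: in bipartite graphs,
min vertex cover = max matching = 4

Maximum matching has size 4, so minimum vertex cover also has size 4.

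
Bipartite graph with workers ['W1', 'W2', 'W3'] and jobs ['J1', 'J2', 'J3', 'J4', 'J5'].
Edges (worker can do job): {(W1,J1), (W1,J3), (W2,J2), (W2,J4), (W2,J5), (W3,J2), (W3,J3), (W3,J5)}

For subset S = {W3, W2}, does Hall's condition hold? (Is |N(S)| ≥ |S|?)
Yes: |N(S)| = 4, |S| = 2

Subset S = {W3, W2}
Neighbors N(S) = {J2, J3, J4, J5}

|N(S)| = 4, |S| = 2
Hall's condition: |N(S)| ≥ |S| is satisfied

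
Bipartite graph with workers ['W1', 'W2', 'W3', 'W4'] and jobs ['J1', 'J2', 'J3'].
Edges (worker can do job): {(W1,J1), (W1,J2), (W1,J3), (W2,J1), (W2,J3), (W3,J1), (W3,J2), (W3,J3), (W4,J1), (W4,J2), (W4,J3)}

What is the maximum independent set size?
Maximum independent set = 4

By König's theorem:
- Min vertex cover = Max matching = 3
- Max independent set = Total vertices - Min vertex cover
- Max independent set = 7 - 3 = 4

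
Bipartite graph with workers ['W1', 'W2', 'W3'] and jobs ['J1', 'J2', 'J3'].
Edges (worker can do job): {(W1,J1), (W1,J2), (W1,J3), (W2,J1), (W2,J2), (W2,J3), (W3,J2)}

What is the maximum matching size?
Maximum matching size = 3

Maximum matching: {(W1,J1), (W2,J3), (W3,J2)}
Size: 3

This assigns 3 workers to 3 distinct jobs.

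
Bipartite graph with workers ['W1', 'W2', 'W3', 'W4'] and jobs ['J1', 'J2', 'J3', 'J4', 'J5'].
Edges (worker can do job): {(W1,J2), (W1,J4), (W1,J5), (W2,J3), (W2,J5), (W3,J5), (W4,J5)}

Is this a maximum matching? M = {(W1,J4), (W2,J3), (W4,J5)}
Yes, size 3 is maximum

Proposed matching has size 3.
Maximum matching size for this graph: 3.

This is a maximum matching.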